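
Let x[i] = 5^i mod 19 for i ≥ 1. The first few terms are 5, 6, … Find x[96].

We have x[1] = 5; x[2] = 6; x[3] = 11; x[4] = 17; x[5] = 9; x[6] = 7; x[7] = 16; x[8] = 4; x[9] = 1; x[10] = 5.
Since x[10] = x[1] = 5, the sequence is periodic with period 9.
So x[96] = x[1 + ((96-1) mod 9)] = x[6] = 7.

7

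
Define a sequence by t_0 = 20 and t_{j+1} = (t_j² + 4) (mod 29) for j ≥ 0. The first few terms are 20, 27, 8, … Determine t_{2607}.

20

t_0 = 20,  t_1 = 27,  t_2 = 8,  t_3 = 10,  t_4 = 17,  t_5 = 3,  t_6 = 13,  t_7 = 28,  t_8 = 5,  t_9 = 0,  t_{10} = 4,  t_{11} = 20.
Since t_{11} = t_0 = 20, the sequence is periodic with period 11.
(2607 - 0) mod 11 = 0, so t_{2607} = t_0 = 20.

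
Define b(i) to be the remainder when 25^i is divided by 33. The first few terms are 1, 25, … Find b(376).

We have b(0) = 1, b(1) = 25, b(2) = 31, b(3) = 16, b(4) = 4, b(5) = 1.
The sequence repeats with period 5.
(376 - 0) mod 5 = 1, so b(376) = b(1) = 25.

25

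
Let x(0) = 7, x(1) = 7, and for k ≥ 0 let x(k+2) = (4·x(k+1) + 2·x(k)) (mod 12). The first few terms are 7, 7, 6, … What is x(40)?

x(0) = 7, x(1) = 7, x(2) = 6, x(3) = 2, x(4) = 8, x(5) = 0, x(6) = 4, x(7) = 4, x(8) = 0, x(9) = 8, x(10) = 8, x(11) = 0.
Since (x(10), x(11)) = (x(4), x(5)) = (8, 0) (two consecutive terms determine the rest), the sequence is eventually periodic: after a pre-period of length 4 it cycles with period 6.
For k ≥ 4, x(k) depends only on (k - 4) mod 6. (40 - 4) mod 6 = 0, so x(40) = x(4) = 8.

8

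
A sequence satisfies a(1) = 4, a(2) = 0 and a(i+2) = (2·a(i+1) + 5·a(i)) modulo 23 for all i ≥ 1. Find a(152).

21

We have a(1) = 4; a(2) = 0; a(3) = 20; a(4) = 17; a(5) = 19; a(6) = 8; a(7) = 19; a(8) = 9; a(9) = 21; a(10) = 18; a(11) = 3; a(12) = 4; a(13) = 0.
The sequence repeats with period 11.
(152 - 1) mod 11 = 8, so a(152) = a(9) = 21.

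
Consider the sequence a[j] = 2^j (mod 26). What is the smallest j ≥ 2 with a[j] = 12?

We have a[1] = 2,  a[2] = 4,  a[3] = 8,  a[4] = 16,  a[5] = 6,  a[6] = 12,  a[7] = 24,  a[8] = 22,  a[9] = 18,  a[10] = 10,  a[11] = 20,  a[12] = 14,  a[13] = 2.
Since a[13] = a[1] = 2, the sequence is periodic with period 12.
The value 12 first appears (with j ≥ 2) at a[6].

6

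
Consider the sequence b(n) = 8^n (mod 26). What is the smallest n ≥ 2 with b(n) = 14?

Computing terms: b(1) = 8; b(2) = 12; b(3) = 18; b(4) = 14; b(5) = 8.
Since b(5) = b(1) = 8, the sequence is periodic with period 4.
The value 14 first appears (with n ≥ 2) at b(4).

4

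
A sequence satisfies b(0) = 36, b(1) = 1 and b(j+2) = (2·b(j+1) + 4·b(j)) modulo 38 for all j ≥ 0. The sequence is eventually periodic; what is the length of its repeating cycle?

Listing terms: b(0) = 36, b(1) = 1, b(2) = 32, b(3) = 30, b(4) = 36, b(5) = 2, b(6) = 34, b(7) = 0, b(8) = 22, b(9) = 6, b(10) = 24, b(11) = 34, b(12) = 12, b(13) = 8, b(14) = 26, b(15) = 8, b(16) = 6, b(17) = 6, b(18) = 36, b(19) = 20, b(20) = 32, b(21) = 30.
Since (b(20), b(21)) = (b(2), b(3)) = (32, 30) (two consecutive terms determine the rest), the sequence is eventually periodic: after a pre-period of length 2 it cycles with period 18.

18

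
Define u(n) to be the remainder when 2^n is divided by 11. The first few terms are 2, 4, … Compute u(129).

6

Listing terms: u(1) = 2, u(2) = 4, u(3) = 8, u(4) = 5, u(5) = 10, u(6) = 9, u(7) = 7, u(8) = 3, u(9) = 6, u(10) = 1, u(11) = 2.
Since u(11) = u(1) = 2, the sequence is periodic with period 10.
(129 - 1) mod 10 = 8, so u(129) = u(9) = 6.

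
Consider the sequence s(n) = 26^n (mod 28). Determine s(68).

Listing terms: s(1) = 26, s(2) = 4, s(3) = 20, s(4) = 16, s(5) = 24, s(6) = 8, s(7) = 12, s(8) = 4.
Since s(8) = s(2) = 4, the sequence is eventually periodic: after a pre-period of length 1 it cycles with period 6.
For n ≥ 2, s(n) depends only on (n - 2) mod 6. (68 - 2) mod 6 = 0, so s(68) = s(2) = 4.

4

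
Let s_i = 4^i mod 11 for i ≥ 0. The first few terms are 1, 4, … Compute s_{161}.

Computing terms: s_0 = 1,  s_1 = 4,  s_2 = 5,  s_3 = 9,  s_4 = 3,  s_5 = 1.
The sequence repeats with period 5.
(161 - 0) mod 5 = 1, so s_{161} = s_1 = 4.

4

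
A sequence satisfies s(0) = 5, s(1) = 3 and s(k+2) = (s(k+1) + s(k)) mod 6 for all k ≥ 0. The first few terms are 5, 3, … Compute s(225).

s(0) = 5, s(1) = 3, s(2) = 2, s(3) = 5, s(4) = 1, s(5) = 0, s(6) = 1, s(7) = 1, s(8) = 2, s(9) = 3, s(10) = 5, s(11) = 2, s(12) = 1, s(13) = 3, s(14) = 4, s(15) = 1, s(16) = 5, s(17) = 0, s(18) = 5, s(19) = 5, s(20) = 4, s(21) = 3, s(22) = 1, s(23) = 4, s(24) = 5, s(25) = 3.
The sequence repeats with period 24.
So s(225) = s(0 + ((225-0) mod 24)) = s(9) = 3.

3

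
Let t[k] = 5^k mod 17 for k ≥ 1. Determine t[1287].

Computing terms: t[1] = 5; t[2] = 8; t[3] = 6; t[4] = 13; t[5] = 14; t[6] = 2; t[7] = 10; t[8] = 16; t[9] = 12; t[10] = 9; t[11] = 11; t[12] = 4; t[13] = 3; t[14] = 15; t[15] = 7; t[16] = 1; t[17] = 5.
The sequence repeats with period 16.
So t[1287] = t[1 + ((1287-1) mod 16)] = t[7] = 10.

10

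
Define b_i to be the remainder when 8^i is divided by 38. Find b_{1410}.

20

Listing terms: b_1 = 8,  b_2 = 26,  b_3 = 18,  b_4 = 30,  b_5 = 12,  b_6 = 20,  b_7 = 8.
Since b_7 = b_1 = 8, the sequence is periodic with period 6.
(1410 - 1) mod 6 = 5, so b_{1410} = b_6 = 20.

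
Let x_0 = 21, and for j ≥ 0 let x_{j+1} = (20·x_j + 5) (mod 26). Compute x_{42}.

x_0 = 21,  x_1 = 9,  x_2 = 3,  x_3 = 13,  x_4 = 5,  x_5 = 1,  x_6 = 25,  x_7 = 11,  x_8 = 17,  x_9 = 7,  x_{10} = 15,  x_{11} = 19,  x_{12} = 21.
The sequence repeats with period 12.
(42 - 0) mod 12 = 6, so x_{42} = x_6 = 25.

25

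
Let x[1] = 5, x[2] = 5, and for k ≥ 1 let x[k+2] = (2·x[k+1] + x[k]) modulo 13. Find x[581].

12

We have x[1] = 5, x[2] = 5, x[3] = 2, x[4] = 9, x[5] = 7, x[6] = 10, x[7] = 1, x[8] = 12, x[9] = 12, x[10] = 10, x[11] = 6, x[12] = 9, x[13] = 11, x[14] = 5, x[15] = 8, x[16] = 8, x[17] = 11, x[18] = 4, x[19] = 6, x[20] = 3, x[21] = 12, x[22] = 1, x[23] = 1, x[24] = 3, x[25] = 7, x[26] = 4, x[27] = 2, x[28] = 8, x[29] = 5, x[30] = 5.
Since (x[29], x[30]) = (x[1], x[2]) = (5, 5) (two consecutive terms determine the rest), the sequence is periodic with period 28.
(581 - 1) mod 28 = 20, so x[581] = x[21] = 12.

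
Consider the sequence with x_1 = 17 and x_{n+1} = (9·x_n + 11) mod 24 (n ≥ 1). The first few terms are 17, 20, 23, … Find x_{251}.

23

We have x_1 = 17,  x_2 = 20,  x_3 = 23,  x_4 = 2,  x_5 = 5,  x_6 = 8,  x_7 = 11,  x_8 = 14,  x_9 = 17.
The sequence repeats with period 8.
(251 - 1) mod 8 = 2, so x_{251} = x_3 = 23.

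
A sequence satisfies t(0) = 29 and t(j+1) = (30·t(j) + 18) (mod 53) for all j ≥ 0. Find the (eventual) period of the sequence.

4

Computing terms: t(0) = 29; t(1) = 40; t(2) = 52; t(3) = 41; t(4) = 29.
Since t(4) = t(0) = 29, the sequence is periodic with period 4.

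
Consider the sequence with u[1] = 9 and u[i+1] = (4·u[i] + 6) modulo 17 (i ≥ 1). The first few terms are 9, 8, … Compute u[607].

Listing terms: u[1] = 9, u[2] = 8, u[3] = 4, u[4] = 5, u[5] = 9.
Since u[5] = u[1] = 9, the sequence is periodic with period 4.
(607 - 1) mod 4 = 2, so u[607] = u[3] = 4.

4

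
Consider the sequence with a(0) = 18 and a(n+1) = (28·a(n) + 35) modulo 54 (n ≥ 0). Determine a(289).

We have a(0) = 18,  a(1) = 53,  a(2) = 7,  a(3) = 15,  a(4) = 23,  a(5) = 31,  a(6) = 39,  a(7) = 47,  a(8) = 1,  a(9) = 9,  a(10) = 17,  a(11) = 25,  a(12) = 33,  a(13) = 41,  a(14) = 49,  a(15) = 3,  a(16) = 11,  a(17) = 19,  a(18) = 27,  a(19) = 35,  a(20) = 43,  a(21) = 51,  a(22) = 5,  a(23) = 13,  a(24) = 21,  a(25) = 29,  a(26) = 37,  a(27) = 45,  a(28) = 53.
Since a(28) = a(1) = 53, the sequence is eventually periodic: after a pre-period of length 1 it cycles with period 27.
For n ≥ 1, a(n) depends only on (n - 1) mod 27. (289 - 1) mod 27 = 18, so a(289) = a(19) = 35.

35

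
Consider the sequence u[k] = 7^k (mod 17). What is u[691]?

u[1] = 7,  u[2] = 15,  u[3] = 3,  u[4] = 4,  u[5] = 11,  u[6] = 9,  u[7] = 12,  u[8] = 16,  u[9] = 10,  u[10] = 2,  u[11] = 14,  u[12] = 13,  u[13] = 6,  u[14] = 8,  u[15] = 5,  u[16] = 1,  u[17] = 7.
Since u[17] = u[1] = 7, the sequence is periodic with period 16.
(691 - 1) mod 16 = 2, so u[691] = u[3] = 3.

3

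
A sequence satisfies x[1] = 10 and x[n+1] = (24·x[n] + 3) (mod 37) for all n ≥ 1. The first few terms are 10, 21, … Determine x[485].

Computing terms: x[1] = 10,  x[2] = 21,  x[3] = 26,  x[4] = 35,  x[5] = 29,  x[6] = 33,  x[7] = 18,  x[8] = 28,  x[9] = 9,  x[10] = 34,  x[11] = 5,  x[12] = 12,  x[13] = 32,  x[14] = 31,  x[15] = 7,  x[16] = 23,  x[17] = 0,  x[18] = 3,  x[19] = 1,  x[20] = 27,  x[21] = 22,  x[22] = 13,  x[23] = 19,  x[24] = 15,  x[25] = 30,  x[26] = 20,  x[27] = 2,  x[28] = 14,  x[29] = 6,  x[30] = 36,  x[31] = 16,  x[32] = 17,  x[33] = 4,  x[34] = 25,  x[35] = 11,  x[36] = 8,  x[37] = 10.
The sequence repeats with period 36.
(485 - 1) mod 36 = 16, so x[485] = x[17] = 0.

0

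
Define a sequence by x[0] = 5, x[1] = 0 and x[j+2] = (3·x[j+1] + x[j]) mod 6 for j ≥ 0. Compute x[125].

We have x[0] = 5, x[1] = 0, x[2] = 5, x[3] = 3, x[4] = 2, x[5] = 3, x[6] = 5, x[7] = 0.
Since (x[6], x[7]) = (x[0], x[1]) = (5, 0) (two consecutive terms determine the rest), the sequence is periodic with period 6.
So x[125] = x[0 + ((125-0) mod 6)] = x[5] = 3.

3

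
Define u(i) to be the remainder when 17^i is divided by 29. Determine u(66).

u(0) = 1; u(1) = 17; u(2) = 28; u(3) = 12; u(4) = 1.
Since u(4) = u(0) = 1, the sequence is periodic with period 4.
(66 - 0) mod 4 = 2, so u(66) = u(2) = 28.

28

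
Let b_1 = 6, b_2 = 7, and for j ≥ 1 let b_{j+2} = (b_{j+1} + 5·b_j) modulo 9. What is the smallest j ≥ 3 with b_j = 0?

4

Listing terms: b_1 = 6, b_2 = 7, b_3 = 1, b_4 = 0, b_5 = 5, b_6 = 5, b_7 = 3, b_8 = 1, b_9 = 7, b_{10} = 3, b_{11} = 2, b_{12} = 8, b_{13} = 0, b_{14} = 4, b_{15} = 4, b_{16} = 6, b_{17} = 8, b_{18} = 2, b_{19} = 6, b_{20} = 7.
The sequence repeats with period 18.
The value 0 first appears (with j ≥ 3) at b_4.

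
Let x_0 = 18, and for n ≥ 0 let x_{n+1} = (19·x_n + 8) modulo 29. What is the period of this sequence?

Computing terms: x_0 = 18; x_1 = 2; x_2 = 17; x_3 = 12; x_4 = 4; x_5 = 26; x_6 = 9; x_7 = 5; x_8 = 16; x_9 = 22; x_{10} = 20; x_{11} = 11; x_{12} = 14; x_{13} = 13; x_{14} = 23; x_{15} = 10; x_{16} = 24; x_{17} = 0; x_{18} = 8; x_{19} = 15; x_{20} = 3; x_{21} = 7; x_{22} = 25; x_{23} = 19; x_{24} = 21; x_{25} = 1; x_{26} = 27; x_{27} = 28; x_{28} = 18.
Since x_{28} = x_0 = 18, the sequence is periodic with period 28.

28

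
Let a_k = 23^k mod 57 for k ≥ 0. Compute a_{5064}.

Computing terms: a_0 = 1, a_1 = 23, a_2 = 16, a_3 = 26, a_4 = 28, a_5 = 17, a_6 = 49, a_7 = 44, a_8 = 43, a_9 = 20, a_{10} = 4, a_{11} = 35, a_{12} = 7, a_{13} = 47, a_{14} = 55, a_{15} = 11, a_{16} = 25, a_{17} = 5, a_{18} = 1.
Since a_{18} = a_0 = 1, the sequence is periodic with period 18.
So a_{5064} = a_{0 + ((5064-0) mod 18)} = a_6 = 49.

49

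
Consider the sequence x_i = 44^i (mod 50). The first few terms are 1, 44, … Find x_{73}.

x_0 = 1,  x_1 = 44,  x_2 = 36,  x_3 = 34,  x_4 = 46,  x_5 = 24,  x_6 = 6,  x_7 = 14,  x_8 = 16,  x_9 = 4,  x_{10} = 26,  x_{11} = 44.
Since x_{11} = x_1 = 44, the sequence is eventually periodic: after a pre-period of length 1 it cycles with period 10.
For i ≥ 1, x_i depends only on (i - 1) mod 10. (73 - 1) mod 10 = 2, so x_{73} = x_3 = 34.

34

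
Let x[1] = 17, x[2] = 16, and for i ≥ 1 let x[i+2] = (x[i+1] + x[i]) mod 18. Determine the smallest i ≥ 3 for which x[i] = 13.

We have x[1] = 17; x[2] = 16; x[3] = 15; x[4] = 13; x[5] = 10; x[6] = 5; x[7] = 15; x[8] = 2; x[9] = 17; x[10] = 1; x[11] = 0; x[12] = 1; x[13] = 1; x[14] = 2; x[15] = 3; x[16] = 5; x[17] = 8; x[18] = 13; x[19] = 3; x[20] = 16; x[21] = 1; x[22] = 17; x[23] = 0; x[24] = 17; x[25] = 17; x[26] = 16.
The sequence repeats with period 24.
The value 13 first appears (with i ≥ 3) at x[4].

4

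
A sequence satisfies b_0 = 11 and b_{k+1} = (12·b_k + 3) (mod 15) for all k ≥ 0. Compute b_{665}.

Computing terms: b_0 = 11; b_1 = 0; b_2 = 3; b_3 = 9; b_4 = 6; b_5 = 0.
Since b_5 = b_1 = 0, the sequence is eventually periodic: after a pre-period of length 1 it cycles with period 4.
For k ≥ 1, b_k depends only on (k - 1) mod 4. (665 - 1) mod 4 = 0, so b_{665} = b_1 = 0.

0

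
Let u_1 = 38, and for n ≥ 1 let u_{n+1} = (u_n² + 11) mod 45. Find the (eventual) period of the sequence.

We have u_1 = 38,  u_2 = 15,  u_3 = 11,  u_4 = 42,  u_5 = 20,  u_6 = 6,  u_7 = 2,  u_8 = 15.
Since u_8 = u_2 = 15, the sequence is eventually periodic: after a pre-period of length 1 it cycles with period 6.

6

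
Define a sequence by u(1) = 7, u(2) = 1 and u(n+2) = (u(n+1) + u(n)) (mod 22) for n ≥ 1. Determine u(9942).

12

u(1) = 7, u(2) = 1, u(3) = 8, u(4) = 9, u(5) = 17, u(6) = 4, u(7) = 21, u(8) = 3, u(9) = 2, u(10) = 5, u(11) = 7, u(12) = 12, u(13) = 19, u(14) = 9, u(15) = 6, u(16) = 15, u(17) = 21, u(18) = 14, u(19) = 13, u(20) = 5, u(21) = 18, u(22) = 1, u(23) = 19, u(24) = 20, u(25) = 17, u(26) = 15, u(27) = 10, u(28) = 3, u(29) = 13, u(30) = 16, u(31) = 7, u(32) = 1.
The sequence repeats with period 30.
So u(9942) = u(1 + ((9942-1) mod 30)) = u(12) = 12.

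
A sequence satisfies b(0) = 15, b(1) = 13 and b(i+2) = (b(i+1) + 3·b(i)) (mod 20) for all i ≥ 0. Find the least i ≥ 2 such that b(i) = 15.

6

Listing terms: b(0) = 15; b(1) = 13; b(2) = 18; b(3) = 17; b(4) = 11; b(5) = 2; b(6) = 15; b(7) = 1; b(8) = 6; b(9) = 9; b(10) = 7; b(11) = 14; b(12) = 15; b(13) = 17; b(14) = 2; b(15) = 13; b(16) = 19; b(17) = 18; b(18) = 15; b(19) = 9; b(20) = 14; b(21) = 1; b(22) = 3; b(23) = 6; b(24) = 15; b(25) = 13.
The sequence repeats with period 24.
The value 15 first appears (with i ≥ 2) at b(6).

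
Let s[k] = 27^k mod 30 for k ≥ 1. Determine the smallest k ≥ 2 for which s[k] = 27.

s[1] = 27, s[2] = 9, s[3] = 3, s[4] = 21, s[5] = 27.
Since s[5] = s[1] = 27, the sequence is periodic with period 4.
The value 27 next appears (with k ≥ 2) at s[5].

5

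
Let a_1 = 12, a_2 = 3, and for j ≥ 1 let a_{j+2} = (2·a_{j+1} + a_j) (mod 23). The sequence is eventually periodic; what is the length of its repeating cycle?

11

a_1 = 12, a_2 = 3, a_3 = 18, a_4 = 16, a_5 = 4, a_6 = 1, a_7 = 6, a_8 = 13, a_9 = 9, a_{10} = 8, a_{11} = 2, a_{12} = 12, a_{13} = 3.
Since (a_{12}, a_{13}) = (a_1, a_2) = (12, 3) (two consecutive terms determine the rest), the sequence is periodic with period 11.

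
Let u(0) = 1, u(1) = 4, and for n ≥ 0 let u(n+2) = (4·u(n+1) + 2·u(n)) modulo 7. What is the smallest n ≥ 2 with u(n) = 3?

Listing terms: u(0) = 1; u(1) = 4; u(2) = 4; u(3) = 3; u(4) = 6; u(5) = 2; u(6) = 6; u(7) = 0; u(8) = 5; u(9) = 6; u(10) = 6; u(11) = 1; u(12) = 2; u(13) = 3; u(14) = 2; u(15) = 0; u(16) = 4; u(17) = 2; u(18) = 2; u(19) = 5; u(20) = 3; u(21) = 1; u(22) = 3; u(23) = 0; u(24) = 6; u(25) = 3; u(26) = 3; u(27) = 4; u(28) = 1; u(29) = 5; u(30) = 1; u(31) = 0; u(32) = 2; u(33) = 1; u(34) = 1; u(35) = 6; u(36) = 5; u(37) = 4; u(38) = 5; u(39) = 0; u(40) = 3; u(41) = 5; u(42) = 5; u(43) = 2; u(44) = 4; u(45) = 6; u(46) = 4; u(47) = 0; u(48) = 1; u(49) = 4.
The sequence repeats with period 48.
The value 3 first appears (with n ≥ 2) at u(3).

3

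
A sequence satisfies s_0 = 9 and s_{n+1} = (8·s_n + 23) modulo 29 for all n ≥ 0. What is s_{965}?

19

Listing terms: s_0 = 9,  s_1 = 8,  s_2 = 0,  s_3 = 23,  s_4 = 4,  s_5 = 26,  s_6 = 28,  s_7 = 15,  s_8 = 27,  s_9 = 7,  s_{10} = 21,  s_{11} = 17,  s_{12} = 14,  s_{13} = 19,  s_{14} = 1,  s_{15} = 2,  s_{16} = 10,  s_{17} = 16,  s_{18} = 6,  s_{19} = 13,  s_{20} = 11,  s_{21} = 24,  s_{22} = 12,  s_{23} = 3,  s_{24} = 18,  s_{25} = 22,  s_{26} = 25,  s_{27} = 20,  s_{28} = 9.
Since s_{28} = s_0 = 9, the sequence is periodic with period 28.
So s_{965} = s_{0 + ((965-0) mod 28)} = s_{13} = 19.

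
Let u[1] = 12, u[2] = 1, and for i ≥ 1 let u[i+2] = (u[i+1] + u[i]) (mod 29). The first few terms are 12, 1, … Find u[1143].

u[1] = 12; u[2] = 1; u[3] = 13; u[4] = 14; u[5] = 27; u[6] = 12; u[7] = 10; u[8] = 22; u[9] = 3; u[10] = 25; u[11] = 28; u[12] = 24; u[13] = 23; u[14] = 18; u[15] = 12; u[16] = 1.
Since (u[15], u[16]) = (u[1], u[2]) = (12, 1) (two consecutive terms determine the rest), the sequence is periodic with period 14.
So u[1143] = u[1 + ((1143-1) mod 14)] = u[9] = 3.

3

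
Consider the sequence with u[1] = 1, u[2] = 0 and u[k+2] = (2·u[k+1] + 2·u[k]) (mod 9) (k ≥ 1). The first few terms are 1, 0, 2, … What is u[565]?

7

u[1] = 1, u[2] = 0, u[3] = 2, u[4] = 4, u[5] = 3, u[6] = 5, u[7] = 7, u[8] = 6, u[9] = 8, u[10] = 1, u[11] = 0.
Since (u[10], u[11]) = (u[1], u[2]) = (1, 0) (two consecutive terms determine the rest), the sequence is periodic with period 9.
So u[565] = u[1 + ((565-1) mod 9)] = u[7] = 7.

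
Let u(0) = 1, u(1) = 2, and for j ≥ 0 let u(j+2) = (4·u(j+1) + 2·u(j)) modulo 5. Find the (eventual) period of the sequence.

Computing terms: u(0) = 1,  u(1) = 2,  u(2) = 0,  u(3) = 4,  u(4) = 1,  u(5) = 2.
Since (u(4), u(5)) = (u(0), u(1)) = (1, 2) (two consecutive terms determine the rest), the sequence is periodic with period 4.

4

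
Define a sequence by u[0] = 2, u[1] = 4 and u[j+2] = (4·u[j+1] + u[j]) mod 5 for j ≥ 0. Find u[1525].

Listing terms: u[0] = 2, u[1] = 4, u[2] = 3, u[3] = 1, u[4] = 2, u[5] = 4.
The sequence repeats with period 4.
(1525 - 0) mod 4 = 1, so u[1525] = u[1] = 4.

4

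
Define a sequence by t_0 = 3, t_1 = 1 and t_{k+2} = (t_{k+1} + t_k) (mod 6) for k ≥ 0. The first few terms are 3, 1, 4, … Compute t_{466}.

1

We have t_0 = 3, t_1 = 1, t_2 = 4, t_3 = 5, t_4 = 3, t_5 = 2, t_6 = 5, t_7 = 1, t_8 = 0, t_9 = 1, t_{10} = 1, t_{11} = 2, t_{12} = 3, t_{13} = 5, t_{14} = 2, t_{15} = 1, t_{16} = 3, t_{17} = 4, t_{18} = 1, t_{19} = 5, t_{20} = 0, t_{21} = 5, t_{22} = 5, t_{23} = 4, t_{24} = 3, t_{25} = 1.
The sequence repeats with period 24.
So t_{466} = t_{0 + ((466-0) mod 24)} = t_{10} = 1.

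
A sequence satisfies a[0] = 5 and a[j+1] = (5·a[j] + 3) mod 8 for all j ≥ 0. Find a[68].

Computing terms: a[0] = 5,  a[1] = 4,  a[2] = 7,  a[3] = 6,  a[4] = 1,  a[5] = 0,  a[6] = 3,  a[7] = 2,  a[8] = 5.
The sequence repeats with period 8.
So a[68] = a[0 + ((68-0) mod 8)] = a[4] = 1.

1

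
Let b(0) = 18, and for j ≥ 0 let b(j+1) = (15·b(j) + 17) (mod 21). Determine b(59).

Listing terms: b(0) = 18,  b(1) = 14,  b(2) = 17,  b(3) = 20,  b(4) = 2,  b(5) = 5,  b(6) = 8,  b(7) = 11,  b(8) = 14.
Since b(8) = b(1) = 14, the sequence is eventually periodic: after a pre-period of length 1 it cycles with period 7.
For j ≥ 1, b(j) depends only on (j - 1) mod 7. (59 - 1) mod 7 = 2, so b(59) = b(3) = 20.

20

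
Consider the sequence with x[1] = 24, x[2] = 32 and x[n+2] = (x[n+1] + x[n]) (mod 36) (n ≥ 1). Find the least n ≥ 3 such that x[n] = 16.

Computing terms: x[1] = 24; x[2] = 32; x[3] = 20; x[4] = 16; x[5] = 0; x[6] = 16; x[7] = 16; x[8] = 32; x[9] = 12; x[10] = 8; x[11] = 20; x[12] = 28; x[13] = 12; x[14] = 4; x[15] = 16; x[16] = 20; x[17] = 0; x[18] = 20; x[19] = 20; x[20] = 4; x[21] = 24; x[22] = 28; x[23] = 16; x[24] = 8; x[25] = 24; x[26] = 32.
The sequence repeats with period 24.
The value 16 first appears (with n ≥ 3) at x[4].

4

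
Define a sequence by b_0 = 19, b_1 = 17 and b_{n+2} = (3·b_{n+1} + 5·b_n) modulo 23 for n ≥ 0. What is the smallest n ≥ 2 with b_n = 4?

8

Computing terms: b_0 = 19; b_1 = 17; b_2 = 8; b_3 = 17; b_4 = 22; b_5 = 13; b_6 = 11; b_7 = 6; b_8 = 4; b_9 = 19; b_{10} = 8; b_{11} = 4; b_{12} = 6; b_{13} = 15; b_{14} = 6; b_{15} = 1; b_{16} = 10; b_{17} = 12; b_{18} = 17; b_{19} = 19; b_{20} = 4; b_{21} = 15; b_{22} = 19; b_{23} = 17.
The sequence repeats with period 22.
The value 4 first appears (with n ≥ 2) at b_8.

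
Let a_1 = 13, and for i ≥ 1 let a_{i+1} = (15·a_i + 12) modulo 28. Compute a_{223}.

Computing terms: a_1 = 13,  a_2 = 11,  a_3 = 9,  a_4 = 7,  a_5 = 5,  a_6 = 3,  a_7 = 1,  a_8 = 27,  a_9 = 25,  a_{10} = 23,  a_{11} = 21,  a_{12} = 19,  a_{13} = 17,  a_{14} = 15,  a_{15} = 13.
Since a_{15} = a_1 = 13, the sequence is periodic with period 14.
(223 - 1) mod 14 = 12, so a_{223} = a_{13} = 17.

17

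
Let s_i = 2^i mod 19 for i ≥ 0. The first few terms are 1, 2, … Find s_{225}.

Listing terms: s_0 = 1,  s_1 = 2,  s_2 = 4,  s_3 = 8,  s_4 = 16,  s_5 = 13,  s_6 = 7,  s_7 = 14,  s_8 = 9,  s_9 = 18,  s_{10} = 17,  s_{11} = 15,  s_{12} = 11,  s_{13} = 3,  s_{14} = 6,  s_{15} = 12,  s_{16} = 5,  s_{17} = 10,  s_{18} = 1.
Since s_{18} = s_0 = 1, the sequence is periodic with period 18.
(225 - 0) mod 18 = 9, so s_{225} = s_9 = 18.

18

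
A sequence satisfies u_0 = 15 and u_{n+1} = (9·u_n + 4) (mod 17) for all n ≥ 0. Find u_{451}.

Computing terms: u_0 = 15,  u_1 = 3,  u_2 = 14,  u_3 = 11,  u_4 = 1,  u_5 = 13,  u_6 = 2,  u_7 = 5,  u_8 = 15.
Since u_8 = u_0 = 15, the sequence is periodic with period 8.
So u_{451} = u_{0 + ((451-0) mod 8)} = u_3 = 11.

11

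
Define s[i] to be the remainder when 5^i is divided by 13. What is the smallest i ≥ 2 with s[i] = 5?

Computing terms: s[1] = 5,  s[2] = 12,  s[3] = 8,  s[4] = 1,  s[5] = 5.
The sequence repeats with period 4.
The value 5 next appears (with i ≥ 2) at s[5].

5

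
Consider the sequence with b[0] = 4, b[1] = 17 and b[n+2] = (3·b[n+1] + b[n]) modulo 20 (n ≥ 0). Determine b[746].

15

Computing terms: b[0] = 4, b[1] = 17, b[2] = 15, b[3] = 2, b[4] = 1, b[5] = 5, b[6] = 16, b[7] = 13, b[8] = 15, b[9] = 18, b[10] = 9, b[11] = 5, b[12] = 4, b[13] = 17.
Since (b[12], b[13]) = (b[0], b[1]) = (4, 17) (two consecutive terms determine the rest), the sequence is periodic with period 12.
So b[746] = b[0 + ((746-0) mod 12)] = b[2] = 15.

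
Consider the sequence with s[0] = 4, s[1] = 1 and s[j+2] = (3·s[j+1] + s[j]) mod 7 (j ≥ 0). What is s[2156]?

Computing terms: s[0] = 4, s[1] = 1, s[2] = 0, s[3] = 1, s[4] = 3, s[5] = 3, s[6] = 5, s[7] = 4, s[8] = 3, s[9] = 6, s[10] = 0, s[11] = 6, s[12] = 4, s[13] = 4, s[14] = 2, s[15] = 3, s[16] = 4, s[17] = 1.
Since (s[16], s[17]) = (s[0], s[1]) = (4, 1) (two consecutive terms determine the rest), the sequence is periodic with period 16.
So s[2156] = s[0 + ((2156-0) mod 16)] = s[12] = 4.

4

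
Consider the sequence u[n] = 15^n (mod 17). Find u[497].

15

Listing terms: u[0] = 1,  u[1] = 15,  u[2] = 4,  u[3] = 9,  u[4] = 16,  u[5] = 2,  u[6] = 13,  u[7] = 8,  u[8] = 1.
Since u[8] = u[0] = 1, the sequence is periodic with period 8.
So u[497] = u[0 + ((497-0) mod 8)] = u[1] = 15.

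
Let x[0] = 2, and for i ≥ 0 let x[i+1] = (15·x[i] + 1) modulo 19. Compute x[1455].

7

x[0] = 2,  x[1] = 12,  x[2] = 10,  x[3] = 18,  x[4] = 5,  x[5] = 0,  x[6] = 1,  x[7] = 16,  x[8] = 13,  x[9] = 6,  x[10] = 15,  x[11] = 17,  x[12] = 9,  x[13] = 3,  x[14] = 8,  x[15] = 7,  x[16] = 11,  x[17] = 14,  x[18] = 2.
Since x[18] = x[0] = 2, the sequence is periodic with period 18.
(1455 - 0) mod 18 = 15, so x[1455] = x[15] = 7.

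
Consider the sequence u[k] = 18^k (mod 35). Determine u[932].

u[0] = 1,  u[1] = 18,  u[2] = 9,  u[3] = 22,  u[4] = 11,  u[5] = 23,  u[6] = 29,  u[7] = 32,  u[8] = 16,  u[9] = 8,  u[10] = 4,  u[11] = 2,  u[12] = 1.
The sequence repeats with period 12.
(932 - 0) mod 12 = 8, so u[932] = u[8] = 16.

16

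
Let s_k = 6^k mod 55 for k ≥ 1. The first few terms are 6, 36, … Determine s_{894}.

We have s_1 = 6, s_2 = 36, s_3 = 51, s_4 = 31, s_5 = 21, s_6 = 16, s_7 = 41, s_8 = 26, s_9 = 46, s_{10} = 1, s_{11} = 6.
Since s_{11} = s_1 = 6, the sequence is periodic with period 10.
So s_{894} = s_{1 + ((894-1) mod 10)} = s_4 = 31.

31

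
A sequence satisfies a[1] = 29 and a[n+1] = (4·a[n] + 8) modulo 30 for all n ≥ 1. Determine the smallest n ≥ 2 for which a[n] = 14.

We have a[1] = 29,  a[2] = 4,  a[3] = 24,  a[4] = 14,  a[5] = 4.
Since a[5] = a[2] = 4, the sequence is eventually periodic: after a pre-period of length 1 it cycles with period 3.
The value 14 first appears (with n ≥ 2) at a[4].

4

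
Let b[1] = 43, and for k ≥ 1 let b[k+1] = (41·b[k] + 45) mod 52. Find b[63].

21

b[1] = 43; b[2] = 40; b[3] = 21; b[4] = 22; b[5] = 11; b[6] = 28; b[7] = 49; b[8] = 26; b[9] = 19; b[10] = 44; b[11] = 29; b[12] = 38; b[13] = 43.
Since b[13] = b[1] = 43, the sequence is periodic with period 12.
So b[63] = b[1 + ((63-1) mod 12)] = b[3] = 21.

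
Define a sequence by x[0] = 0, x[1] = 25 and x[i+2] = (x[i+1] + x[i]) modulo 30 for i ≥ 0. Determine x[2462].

5

x[0] = 0, x[1] = 25, x[2] = 25, x[3] = 20, x[4] = 15, x[5] = 5, x[6] = 20, x[7] = 25, x[8] = 15, x[9] = 10, x[10] = 25, x[11] = 5, x[12] = 0, x[13] = 5, x[14] = 5, x[15] = 10, x[16] = 15, x[17] = 25, x[18] = 10, x[19] = 5, x[20] = 15, x[21] = 20, x[22] = 5, x[23] = 25, x[24] = 0, x[25] = 25.
The sequence repeats with period 24.
So x[2462] = x[0 + ((2462-0) mod 24)] = x[14] = 5.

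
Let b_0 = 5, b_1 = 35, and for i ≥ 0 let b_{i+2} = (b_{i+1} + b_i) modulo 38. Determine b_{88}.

b_0 = 5,  b_1 = 35,  b_2 = 2,  b_3 = 37,  b_4 = 1,  b_5 = 0,  b_6 = 1,  b_7 = 1,  b_8 = 2,  b_9 = 3,  b_{10} = 5,  b_{11} = 8,  b_{12} = 13,  b_{13} = 21,  b_{14} = 34,  b_{15} = 17,  b_{16} = 13,  b_{17} = 30,  b_{18} = 5,  b_{19} = 35.
Since (b_{18}, b_{19}) = (b_0, b_1) = (5, 35) (two consecutive terms determine the rest), the sequence is periodic with period 18.
(88 - 0) mod 18 = 16, so b_{88} = b_{16} = 13.

13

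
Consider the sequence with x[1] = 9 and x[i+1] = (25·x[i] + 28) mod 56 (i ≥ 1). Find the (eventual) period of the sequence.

x[1] = 9,  x[2] = 29,  x[3] = 25,  x[4] = 37,  x[5] = 1,  x[6] = 53,  x[7] = 9.
The sequence repeats with period 6.

6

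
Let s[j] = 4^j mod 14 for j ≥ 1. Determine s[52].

4

Listing terms: s[1] = 4, s[2] = 2, s[3] = 8, s[4] = 4.
The sequence repeats with period 3.
(52 - 1) mod 3 = 0, so s[52] = s[1] = 4.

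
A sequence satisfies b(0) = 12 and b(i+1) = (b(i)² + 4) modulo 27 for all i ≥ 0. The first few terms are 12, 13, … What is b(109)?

We have b(0) = 12,  b(1) = 13,  b(2) = 11,  b(3) = 17,  b(4) = 23,  b(5) = 20,  b(6) = 26,  b(7) = 5,  b(8) = 2,  b(9) = 8,  b(10) = 14,  b(11) = 11.
Since b(11) = b(2) = 11, the sequence is eventually periodic: after a pre-period of length 2 it cycles with period 9.
For i ≥ 2, b(i) depends only on (i - 2) mod 9. (109 - 2) mod 9 = 8, so b(109) = b(10) = 14.

14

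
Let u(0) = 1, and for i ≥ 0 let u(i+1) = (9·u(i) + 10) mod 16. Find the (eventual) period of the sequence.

8

Computing terms: u(0) = 1; u(1) = 3; u(2) = 5; u(3) = 7; u(4) = 9; u(5) = 11; u(6) = 13; u(7) = 15; u(8) = 1.
Since u(8) = u(0) = 1, the sequence is periodic with period 8.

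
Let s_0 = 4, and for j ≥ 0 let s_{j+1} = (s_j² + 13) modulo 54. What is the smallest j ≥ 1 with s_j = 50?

Computing terms: s_0 = 4, s_1 = 29, s_2 = 44, s_3 = 5, s_4 = 38, s_5 = 53, s_6 = 14, s_7 = 47, s_8 = 8, s_9 = 23, s_{10} = 2, s_{11} = 17, s_{12} = 32, s_{13} = 11, s_{14} = 26, s_{15} = 41, s_{16} = 20, s_{17} = 35, s_{18} = 50, s_{19} = 29.
Since s_{19} = s_1 = 29, the sequence is eventually periodic: after a pre-period of length 1 it cycles with period 18.
The value 50 first appears (with j ≥ 1) at s_{18}.

18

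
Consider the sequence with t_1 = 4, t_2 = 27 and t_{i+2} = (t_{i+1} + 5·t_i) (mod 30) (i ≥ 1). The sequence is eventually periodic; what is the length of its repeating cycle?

Listing terms: t_1 = 4; t_2 = 27; t_3 = 17; t_4 = 2; t_5 = 27; t_6 = 7; t_7 = 22; t_8 = 27; t_9 = 17.
Since (t_8, t_9) = (t_2, t_3) = (27, 17) (two consecutive terms determine the rest), the sequence is eventually periodic: after a pre-period of length 1 it cycles with period 6.

6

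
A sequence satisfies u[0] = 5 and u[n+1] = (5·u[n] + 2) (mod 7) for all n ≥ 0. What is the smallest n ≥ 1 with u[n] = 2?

We have u[0] = 5, u[1] = 6, u[2] = 4, u[3] = 1, u[4] = 0, u[5] = 2, u[6] = 5.
The sequence repeats with period 6.
The value 2 first appears (with n ≥ 1) at u[5].

5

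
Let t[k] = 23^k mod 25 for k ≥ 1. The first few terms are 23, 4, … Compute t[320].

We have t[1] = 23; t[2] = 4; t[3] = 17; t[4] = 16; t[5] = 18; t[6] = 14; t[7] = 22; t[8] = 6; t[9] = 13; t[10] = 24; t[11] = 2; t[12] = 21; t[13] = 8; t[14] = 9; t[15] = 7; t[16] = 11; t[17] = 3; t[18] = 19; t[19] = 12; t[20] = 1; t[21] = 23.
Since t[21] = t[1] = 23, the sequence is periodic with period 20.
(320 - 1) mod 20 = 19, so t[320] = t[20] = 1.

1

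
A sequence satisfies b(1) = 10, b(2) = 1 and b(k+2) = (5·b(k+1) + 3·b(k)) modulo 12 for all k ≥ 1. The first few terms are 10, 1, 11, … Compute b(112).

10

Listing terms: b(1) = 10; b(2) = 1; b(3) = 11; b(4) = 10; b(5) = 11; b(6) = 1; b(7) = 2; b(8) = 1; b(9) = 11.
Since (b(8), b(9)) = (b(2), b(3)) = (1, 11) (two consecutive terms determine the rest), the sequence is eventually periodic: after a pre-period of length 1 it cycles with period 6.
For k ≥ 2, b(k) depends only on (k - 2) mod 6. (112 - 2) mod 6 = 2, so b(112) = b(4) = 10.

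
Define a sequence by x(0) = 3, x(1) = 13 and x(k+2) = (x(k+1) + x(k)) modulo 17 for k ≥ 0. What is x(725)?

6

Listing terms: x(0) = 3, x(1) = 13, x(2) = 16, x(3) = 12, x(4) = 11, x(5) = 6, x(6) = 0, x(7) = 6, x(8) = 6, x(9) = 12, x(10) = 1, x(11) = 13, x(12) = 14, x(13) = 10, x(14) = 7, x(15) = 0, x(16) = 7, x(17) = 7, x(18) = 14, x(19) = 4, x(20) = 1, x(21) = 5, x(22) = 6, x(23) = 11, x(24) = 0, x(25) = 11, x(26) = 11, x(27) = 5, x(28) = 16, x(29) = 4, x(30) = 3, x(31) = 7, x(32) = 10, x(33) = 0, x(34) = 10, x(35) = 10, x(36) = 3, x(37) = 13.
Since (x(36), x(37)) = (x(0), x(1)) = (3, 13) (two consecutive terms determine the rest), the sequence is periodic with period 36.
So x(725) = x(0 + ((725-0) mod 36)) = x(5) = 6.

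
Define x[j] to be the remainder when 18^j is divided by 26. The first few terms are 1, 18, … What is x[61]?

x[0] = 1; x[1] = 18; x[2] = 12; x[3] = 8; x[4] = 14; x[5] = 18.
Since x[5] = x[1] = 18, the sequence is eventually periodic: after a pre-period of length 1 it cycles with period 4.
For j ≥ 1, x[j] depends only on (j - 1) mod 4. (61 - 1) mod 4 = 0, so x[61] = x[1] = 18.

18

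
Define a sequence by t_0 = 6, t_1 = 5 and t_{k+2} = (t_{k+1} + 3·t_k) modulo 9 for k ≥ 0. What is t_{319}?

Computing terms: t_0 = 6; t_1 = 5; t_2 = 5; t_3 = 2; t_4 = 8; t_5 = 5; t_6 = 2.
Since (t_5, t_6) = (t_2, t_3) = (5, 2) (two consecutive terms determine the rest), the sequence is eventually periodic: after a pre-period of length 2 it cycles with period 3.
For k ≥ 2, t_k depends only on (k - 2) mod 3. (319 - 2) mod 3 = 2, so t_{319} = t_4 = 8.

8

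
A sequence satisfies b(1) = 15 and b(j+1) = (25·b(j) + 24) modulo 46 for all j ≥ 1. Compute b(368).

25

Computing terms: b(1) = 15,  b(2) = 31,  b(3) = 17,  b(4) = 35,  b(5) = 25,  b(6) = 5,  b(7) = 11,  b(8) = 23,  b(9) = 1,  b(10) = 3,  b(11) = 7,  b(12) = 15.
The sequence repeats with period 11.
(368 - 1) mod 11 = 4, so b(368) = b(5) = 25.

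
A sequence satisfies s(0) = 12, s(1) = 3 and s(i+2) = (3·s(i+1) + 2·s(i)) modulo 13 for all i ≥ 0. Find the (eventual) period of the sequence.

We have s(0) = 12,  s(1) = 3,  s(2) = 7,  s(3) = 1,  s(4) = 4,  s(5) = 1,  s(6) = 11,  s(7) = 9,  s(8) = 10,  s(9) = 9,  s(10) = 8,  s(11) = 3,  s(12) = 12,  s(13) = 3.
Since (s(12), s(13)) = (s(0), s(1)) = (12, 3) (two consecutive terms determine the rest), the sequence is periodic with period 12.

12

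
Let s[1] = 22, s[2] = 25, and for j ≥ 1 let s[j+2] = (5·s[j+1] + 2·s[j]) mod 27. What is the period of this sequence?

Computing terms: s[1] = 22, s[2] = 25, s[3] = 7, s[4] = 4, s[5] = 7, s[6] = 16, s[7] = 13, s[8] = 16, s[9] = 25, s[10] = 22, s[11] = 25.
The sequence repeats with period 9.

9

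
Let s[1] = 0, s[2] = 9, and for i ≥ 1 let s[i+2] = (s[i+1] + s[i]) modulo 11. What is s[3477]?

We have s[1] = 0, s[2] = 9, s[3] = 9, s[4] = 7, s[5] = 5, s[6] = 1, s[7] = 6, s[8] = 7, s[9] = 2, s[10] = 9, s[11] = 0, s[12] = 9.
Since (s[11], s[12]) = (s[1], s[2]) = (0, 9) (two consecutive terms determine the rest), the sequence is periodic with period 10.
(3477 - 1) mod 10 = 6, so s[3477] = s[7] = 6.

6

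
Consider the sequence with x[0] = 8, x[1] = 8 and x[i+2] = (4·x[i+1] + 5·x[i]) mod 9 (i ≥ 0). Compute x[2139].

7

We have x[0] = 8; x[1] = 8; x[2] = 0; x[3] = 4; x[4] = 7; x[5] = 3; x[6] = 2; x[7] = 5; x[8] = 3; x[9] = 1; x[10] = 1; x[11] = 0; x[12] = 5; x[13] = 2; x[14] = 6; x[15] = 7; x[16] = 4; x[17] = 6; x[18] = 8; x[19] = 8.
Since (x[18], x[19]) = (x[0], x[1]) = (8, 8) (two consecutive terms determine the rest), the sequence is periodic with period 18.
(2139 - 0) mod 18 = 15, so x[2139] = x[15] = 7.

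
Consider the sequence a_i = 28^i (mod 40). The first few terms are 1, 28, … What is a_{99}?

Listing terms: a_0 = 1; a_1 = 28; a_2 = 24; a_3 = 32; a_4 = 16; a_5 = 8; a_6 = 24.
Since a_6 = a_2 = 24, the sequence is eventually periodic: after a pre-period of length 2 it cycles with period 4.
For i ≥ 2, a_i depends only on (i - 2) mod 4. (99 - 2) mod 4 = 1, so a_{99} = a_3 = 32.

32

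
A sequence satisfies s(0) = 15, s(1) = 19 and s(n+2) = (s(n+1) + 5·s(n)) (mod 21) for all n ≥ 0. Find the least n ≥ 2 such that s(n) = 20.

s(0) = 15; s(1) = 19; s(2) = 10; s(3) = 0; s(4) = 8; s(5) = 8; s(6) = 6; s(7) = 4; s(8) = 13; s(9) = 12; s(10) = 14; s(11) = 11; s(12) = 18; s(13) = 10; s(14) = 16; s(15) = 3; s(16) = 20; s(17) = 14; s(18) = 9; s(19) = 16; s(20) = 19; s(21) = 15; s(22) = 5; s(23) = 17; s(24) = 0; s(25) = 1; s(26) = 1; s(27) = 6; s(28) = 11; s(29) = 20; s(30) = 12; s(31) = 7; s(32) = 4; s(33) = 18; s(34) = 17; s(35) = 2; s(36) = 3; s(37) = 13; s(38) = 7; s(39) = 9; s(40) = 2; s(41) = 5; s(42) = 15; s(43) = 19.
The sequence repeats with period 42.
The value 20 first appears (with n ≥ 2) at s(16).

16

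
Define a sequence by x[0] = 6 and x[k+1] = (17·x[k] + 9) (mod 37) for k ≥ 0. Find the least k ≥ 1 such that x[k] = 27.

5

Listing terms: x[0] = 6; x[1] = 0; x[2] = 9; x[3] = 14; x[4] = 25; x[5] = 27; x[6] = 24; x[7] = 10; x[8] = 31; x[9] = 18; x[10] = 19; x[11] = 36; x[12] = 29; x[13] = 21; x[14] = 33; x[15] = 15; x[16] = 5; x[17] = 20; x[18] = 16; x[19] = 22; x[20] = 13; x[21] = 8; x[22] = 34; x[23] = 32; x[24] = 35; x[25] = 12; x[26] = 28; x[27] = 4; x[28] = 3; x[29] = 23; x[30] = 30; x[31] = 1; x[32] = 26; x[33] = 7; x[34] = 17; x[35] = 2; x[36] = 6.
The sequence repeats with period 36.
The value 27 first appears (with k ≥ 1) at x[5].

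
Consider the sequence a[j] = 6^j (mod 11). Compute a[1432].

3

Computing terms: a[1] = 6,  a[2] = 3,  a[3] = 7,  a[4] = 9,  a[5] = 10,  a[6] = 5,  a[7] = 8,  a[8] = 4,  a[9] = 2,  a[10] = 1,  a[11] = 6.
The sequence repeats with period 10.
So a[1432] = a[1 + ((1432-1) mod 10)] = a[2] = 3.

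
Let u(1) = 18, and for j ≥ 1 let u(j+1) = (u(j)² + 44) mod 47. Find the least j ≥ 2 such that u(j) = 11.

6

We have u(1) = 18, u(2) = 39, u(3) = 14, u(4) = 5, u(5) = 22, u(6) = 11, u(7) = 24, u(8) = 9, u(9) = 31, u(10) = 18.
Since u(10) = u(1) = 18, the sequence is periodic with period 9.
The value 11 first appears (with j ≥ 2) at u(6).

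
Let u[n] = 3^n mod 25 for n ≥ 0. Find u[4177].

13

Computing terms: u[0] = 1; u[1] = 3; u[2] = 9; u[3] = 2; u[4] = 6; u[5] = 18; u[6] = 4; u[7] = 12; u[8] = 11; u[9] = 8; u[10] = 24; u[11] = 22; u[12] = 16; u[13] = 23; u[14] = 19; u[15] = 7; u[16] = 21; u[17] = 13; u[18] = 14; u[19] = 17; u[20] = 1.
The sequence repeats with period 20.
(4177 - 0) mod 20 = 17, so u[4177] = u[17] = 13.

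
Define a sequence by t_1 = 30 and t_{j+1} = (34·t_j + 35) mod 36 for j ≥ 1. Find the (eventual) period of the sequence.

Listing terms: t_1 = 30, t_2 = 11, t_3 = 13, t_4 = 9, t_5 = 17, t_6 = 1, t_7 = 33, t_8 = 5, t_9 = 25, t_{10} = 21, t_{11} = 29, t_{12} = 13.
Since t_{12} = t_3 = 13, the sequence is eventually periodic: after a pre-period of length 2 it cycles with period 9.

9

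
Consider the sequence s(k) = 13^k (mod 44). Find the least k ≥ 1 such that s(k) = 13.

Computing terms: s(0) = 1, s(1) = 13, s(2) = 37, s(3) = 41, s(4) = 5, s(5) = 21, s(6) = 9, s(7) = 29, s(8) = 25, s(9) = 17, s(10) = 1.
Since s(10) = s(0) = 1, the sequence is periodic with period 10.
The value 13 first appears (with k ≥ 1) at s(1).

1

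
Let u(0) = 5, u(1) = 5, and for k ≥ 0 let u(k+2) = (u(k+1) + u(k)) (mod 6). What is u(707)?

u(0) = 5,  u(1) = 5,  u(2) = 4,  u(3) = 3,  u(4) = 1,  u(5) = 4,  u(6) = 5,  u(7) = 3,  u(8) = 2,  u(9) = 5,  u(10) = 1,  u(11) = 0,  u(12) = 1,  u(13) = 1,  u(14) = 2,  u(15) = 3,  u(16) = 5,  u(17) = 2,  u(18) = 1,  u(19) = 3,  u(20) = 4,  u(21) = 1,  u(22) = 5,  u(23) = 0,  u(24) = 5,  u(25) = 5.
The sequence repeats with period 24.
(707 - 0) mod 24 = 11, so u(707) = u(11) = 0.

0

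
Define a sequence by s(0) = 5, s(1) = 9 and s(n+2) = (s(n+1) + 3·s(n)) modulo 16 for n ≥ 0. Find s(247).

s(0) = 5,  s(1) = 9,  s(2) = 8,  s(3) = 3,  s(4) = 11,  s(5) = 4,  s(6) = 5,  s(7) = 1,  s(8) = 0,  s(9) = 3,  s(10) = 3,  s(11) = 12,  s(12) = 5,  s(13) = 9.
Since (s(12), s(13)) = (s(0), s(1)) = (5, 9) (two consecutive terms determine the rest), the sequence is periodic with period 12.
So s(247) = s(0 + ((247-0) mod 12)) = s(7) = 1.

1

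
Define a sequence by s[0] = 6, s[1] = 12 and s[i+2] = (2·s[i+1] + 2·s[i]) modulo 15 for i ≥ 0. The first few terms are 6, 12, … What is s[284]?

Computing terms: s[0] = 6; s[1] = 12; s[2] = 6; s[3] = 6; s[4] = 9; s[5] = 0; s[6] = 3; s[7] = 6; s[8] = 3; s[9] = 3; s[10] = 12; s[11] = 0; s[12] = 9; s[13] = 3; s[14] = 9; s[15] = 9; s[16] = 6; s[17] = 0; s[18] = 12; s[19] = 9; s[20] = 12; s[21] = 12; s[22] = 3; s[23] = 0; s[24] = 6; s[25] = 12.
Since (s[24], s[25]) = (s[0], s[1]) = (6, 12) (two consecutive terms determine the rest), the sequence is periodic with period 24.
(284 - 0) mod 24 = 20, so s[284] = s[20] = 12.

12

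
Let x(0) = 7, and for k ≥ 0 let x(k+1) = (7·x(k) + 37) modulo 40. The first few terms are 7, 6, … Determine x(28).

7

Listing terms: x(0) = 7, x(1) = 6, x(2) = 39, x(3) = 30, x(4) = 7.
The sequence repeats with period 4.
So x(28) = x(0 + ((28-0) mod 4)) = x(0) = 7.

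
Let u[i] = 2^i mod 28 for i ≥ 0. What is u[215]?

4

u[0] = 1; u[1] = 2; u[2] = 4; u[3] = 8; u[4] = 16; u[5] = 4.
Since u[5] = u[2] = 4, the sequence is eventually periodic: after a pre-period of length 2 it cycles with period 3.
For i ≥ 2, u[i] depends only on (i - 2) mod 3. (215 - 2) mod 3 = 0, so u[215] = u[2] = 4.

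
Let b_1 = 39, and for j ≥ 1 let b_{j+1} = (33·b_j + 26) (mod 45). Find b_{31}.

b_1 = 39; b_2 = 8; b_3 = 20; b_4 = 11; b_5 = 29; b_6 = 38; b_7 = 20.
Since b_7 = b_3 = 20, the sequence is eventually periodic: after a pre-period of length 2 it cycles with period 4.
For j ≥ 3, b_j depends only on (j - 3) mod 4. (31 - 3) mod 4 = 0, so b_{31} = b_3 = 20.

20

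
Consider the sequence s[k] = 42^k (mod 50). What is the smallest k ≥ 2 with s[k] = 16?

Computing terms: s[1] = 42; s[2] = 14; s[3] = 38; s[4] = 46; s[5] = 32; s[6] = 44; s[7] = 48; s[8] = 16; s[9] = 22; s[10] = 24; s[11] = 8; s[12] = 36; s[13] = 12; s[14] = 4; s[15] = 18; s[16] = 6; s[17] = 2; s[18] = 34; s[19] = 28; s[20] = 26; s[21] = 42.
The sequence repeats with period 20.
The value 16 first appears (with k ≥ 2) at s[8].

8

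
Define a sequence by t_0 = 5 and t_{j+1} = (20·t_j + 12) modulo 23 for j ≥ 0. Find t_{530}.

21

We have t_0 = 5, t_1 = 20, t_2 = 21, t_3 = 18, t_4 = 4, t_5 = 0, t_6 = 12, t_7 = 22, t_8 = 15, t_9 = 13, t_{10} = 19, t_{11} = 1, t_{12} = 9, t_{13} = 8, t_{14} = 11, t_{15} = 2, t_{16} = 6, t_{17} = 17, t_{18} = 7, t_{19} = 14, t_{20} = 16, t_{21} = 10, t_{22} = 5.
The sequence repeats with period 22.
So t_{530} = t_{0 + ((530-0) mod 22)} = t_2 = 21.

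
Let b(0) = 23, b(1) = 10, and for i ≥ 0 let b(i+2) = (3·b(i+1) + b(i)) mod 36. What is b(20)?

17

Computing terms: b(0) = 23,  b(1) = 10,  b(2) = 17,  b(3) = 25,  b(4) = 20,  b(5) = 13,  b(6) = 23,  b(7) = 10.
The sequence repeats with period 6.
So b(20) = b(0 + ((20-0) mod 6)) = b(2) = 17.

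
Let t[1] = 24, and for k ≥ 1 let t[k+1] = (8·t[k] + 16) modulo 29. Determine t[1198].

Computing terms: t[1] = 24; t[2] = 5; t[3] = 27; t[4] = 0; t[5] = 16; t[6] = 28; t[7] = 8; t[8] = 22; t[9] = 18; t[10] = 15; t[11] = 20; t[12] = 2; t[13] = 3; t[14] = 11; t[15] = 17; t[16] = 7; t[17] = 14; t[18] = 12; t[19] = 25; t[20] = 13; t[21] = 4; t[22] = 19; t[23] = 23; t[24] = 26; t[25] = 21; t[26] = 10; t[27] = 9; t[28] = 1; t[29] = 24.
The sequence repeats with period 28.
(1198 - 1) mod 28 = 21, so t[1198] = t[22] = 19.

19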